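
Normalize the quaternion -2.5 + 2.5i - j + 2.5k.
-0.5625 + 0.5625i - 0.225j + 0.5625k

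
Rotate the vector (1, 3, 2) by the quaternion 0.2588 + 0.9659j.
(0.134, 3, -2.232)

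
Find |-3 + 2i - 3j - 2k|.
√26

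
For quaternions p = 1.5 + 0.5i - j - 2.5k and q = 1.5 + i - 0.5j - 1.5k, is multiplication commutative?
No: pq = -2.5 + 2.5i - 4j - 5.25k ≠ -2.5 + 2i - 0.5j - 6.75k = qp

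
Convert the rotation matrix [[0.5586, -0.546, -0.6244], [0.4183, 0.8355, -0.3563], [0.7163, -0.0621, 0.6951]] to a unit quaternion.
0.8788 + 0.0837i - 0.3814j + 0.2743k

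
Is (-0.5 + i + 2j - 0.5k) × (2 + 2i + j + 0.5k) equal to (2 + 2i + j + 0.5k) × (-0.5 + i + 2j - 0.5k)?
No: pq = -4.75 + 2.5i + 2j - 4.25k ≠ -4.75 - 0.5i + 5j + 1.75k = qp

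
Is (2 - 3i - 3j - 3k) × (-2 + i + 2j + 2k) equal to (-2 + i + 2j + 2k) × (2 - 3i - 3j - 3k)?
No: pq = 11 + 8i + 13j + 7k ≠ 11 + 8i + 7j + 13k = qp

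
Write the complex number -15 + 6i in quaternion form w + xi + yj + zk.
-15 + 6i + 0j + 0k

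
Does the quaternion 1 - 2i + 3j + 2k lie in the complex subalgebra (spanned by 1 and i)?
No. The quaternion 1 - 2i + 3j + 2k has j-coefficient y = 3 and k-coefficient z = 2, not both zero, so it does not lie in the complex subalgebra spanned by 1 and i.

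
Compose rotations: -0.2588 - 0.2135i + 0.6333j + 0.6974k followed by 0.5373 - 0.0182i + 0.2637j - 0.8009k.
0.2486 + 0.5811i + 0.4557j + 0.6268k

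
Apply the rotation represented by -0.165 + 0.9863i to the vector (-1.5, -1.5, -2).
(-1.5, 0.767, 2.379)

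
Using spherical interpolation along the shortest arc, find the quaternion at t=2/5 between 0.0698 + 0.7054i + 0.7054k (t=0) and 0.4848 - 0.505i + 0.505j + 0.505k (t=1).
0.3354 + 0.271i + 0.2914j + 0.8539k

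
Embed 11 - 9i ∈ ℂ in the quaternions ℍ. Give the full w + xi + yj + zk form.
11 - 9i + 0j + 0k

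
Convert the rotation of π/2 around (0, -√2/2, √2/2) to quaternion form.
0.7071 - 0.5j + 0.5k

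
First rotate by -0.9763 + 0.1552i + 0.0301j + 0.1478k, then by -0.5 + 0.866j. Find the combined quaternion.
0.4621 + 0.0504i - 0.8605j - 0.2083k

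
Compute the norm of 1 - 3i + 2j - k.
√15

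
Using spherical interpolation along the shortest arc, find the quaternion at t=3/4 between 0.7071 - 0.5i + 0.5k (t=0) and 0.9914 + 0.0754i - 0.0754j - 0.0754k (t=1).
0.9914 - 0.0821i - 0.0601j + 0.0821k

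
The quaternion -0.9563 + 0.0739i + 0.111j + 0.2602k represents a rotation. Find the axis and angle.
axis = (0.2528, 0.3796, 0.8899), θ = 326°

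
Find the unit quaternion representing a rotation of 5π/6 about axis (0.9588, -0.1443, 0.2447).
0.2588 + 0.9261i - 0.1394j + 0.2364k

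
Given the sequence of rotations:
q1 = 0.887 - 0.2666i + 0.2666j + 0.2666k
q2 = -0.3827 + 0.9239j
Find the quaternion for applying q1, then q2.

q2 · q1 = -0.5858 + 0.3483i + 0.7175j + 0.1443k
-0.5858 + 0.3483i + 0.7175j + 0.1443k


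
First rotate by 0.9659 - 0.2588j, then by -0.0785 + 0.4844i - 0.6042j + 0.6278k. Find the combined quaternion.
-0.2322 + 0.6304i - 0.5633j + 0.481k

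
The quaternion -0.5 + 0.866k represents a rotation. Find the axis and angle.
axis = (0, 0, 1), θ = 4π/3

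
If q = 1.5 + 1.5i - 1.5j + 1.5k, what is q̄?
1.5 - 1.5i + 1.5j - 1.5k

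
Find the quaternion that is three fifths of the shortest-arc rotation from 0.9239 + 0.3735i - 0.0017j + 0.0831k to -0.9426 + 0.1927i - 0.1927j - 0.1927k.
0.9798 + 0.0372i + 0.1198j + 0.1556k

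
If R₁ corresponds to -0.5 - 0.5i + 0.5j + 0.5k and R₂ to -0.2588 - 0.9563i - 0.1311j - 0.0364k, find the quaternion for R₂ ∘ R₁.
-0.265 + 0.5602i + 0.4325j - 0.6549k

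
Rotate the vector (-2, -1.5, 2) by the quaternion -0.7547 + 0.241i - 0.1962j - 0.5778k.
(0.975, -0.698, 2.969)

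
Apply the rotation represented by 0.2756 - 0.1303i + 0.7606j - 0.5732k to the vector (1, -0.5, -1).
(-1.442, 0.132, 0.393)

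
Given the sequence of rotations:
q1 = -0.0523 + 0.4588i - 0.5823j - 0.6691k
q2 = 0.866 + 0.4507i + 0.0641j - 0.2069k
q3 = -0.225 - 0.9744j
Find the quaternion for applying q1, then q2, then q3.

q2 · q1 = -0.3532 + 0.2104i - 0.301j - 0.8605k
q3 · q2 · q1 = -0.2138 + 0.7911i + 0.4119j + 0.3986k
-0.2138 + 0.7911i + 0.4119j + 0.3986k


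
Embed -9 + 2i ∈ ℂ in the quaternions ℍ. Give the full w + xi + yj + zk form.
-9 + 2i + 0j + 0k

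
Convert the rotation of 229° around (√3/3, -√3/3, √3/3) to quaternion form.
-0.4147 + 0.5254i - 0.5254j + 0.5254k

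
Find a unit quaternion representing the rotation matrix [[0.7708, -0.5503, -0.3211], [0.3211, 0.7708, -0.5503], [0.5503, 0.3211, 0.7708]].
0.91 + 0.2394i - 0.2394j + 0.2394k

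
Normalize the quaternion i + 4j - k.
0.2357i + 0.9428j - 0.2357k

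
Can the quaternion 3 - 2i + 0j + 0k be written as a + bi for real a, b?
Yes. The quaternion 3 - 2i has j- and k-coefficients y = z = 0, so it lies in the complex subalgebra spanned by 1 and i.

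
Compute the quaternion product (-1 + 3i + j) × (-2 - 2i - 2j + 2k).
10 - 2i - 6j - 6k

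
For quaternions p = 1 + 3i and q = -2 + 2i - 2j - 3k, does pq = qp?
No: pq = -8 - 4i + 7j - 9k ≠ -8 - 4i - 11j + 3k = qp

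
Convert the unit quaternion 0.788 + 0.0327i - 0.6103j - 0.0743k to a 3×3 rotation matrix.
[[0.244, 0.0772, -0.9667], [-0.157, 0.9868, 0.0392], [0.957, 0.1422, 0.2529]]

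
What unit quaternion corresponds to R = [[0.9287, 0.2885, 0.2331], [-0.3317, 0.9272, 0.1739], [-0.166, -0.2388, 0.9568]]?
0.9763 - 0.1057i + 0.1022j - 0.1588k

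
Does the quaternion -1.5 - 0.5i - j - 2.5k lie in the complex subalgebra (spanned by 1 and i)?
No. The quaternion -1.5 - 0.5i - j - 2.5k has j-coefficient y = -1 and k-coefficient z = -2.5, not both zero, so it does not lie in the complex subalgebra spanned by 1 and i.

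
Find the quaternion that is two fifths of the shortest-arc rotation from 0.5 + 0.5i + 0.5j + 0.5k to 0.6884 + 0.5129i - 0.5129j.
0.6994 + 0.6118i + 0.0998j + 0.3558k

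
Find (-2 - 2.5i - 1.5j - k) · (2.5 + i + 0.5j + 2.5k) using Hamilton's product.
0.75 - 11.5i + 0.5j - 7.25k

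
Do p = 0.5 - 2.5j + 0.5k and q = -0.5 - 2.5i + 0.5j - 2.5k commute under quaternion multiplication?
No: pq = 2.25 + 4.75i + 0.25j - 7.75k ≠ 2.25 - 7.25i + 2.75j + 4.75k = qp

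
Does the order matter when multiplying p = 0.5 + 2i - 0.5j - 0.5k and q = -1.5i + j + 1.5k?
Yes: pq = 4.25 - i - 1.75j + 2k ≠ 4.25 - 0.5i + 2.75j - 0.5k = qp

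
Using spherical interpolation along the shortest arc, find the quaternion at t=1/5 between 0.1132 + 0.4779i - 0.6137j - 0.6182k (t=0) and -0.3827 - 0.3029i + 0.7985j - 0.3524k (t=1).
0.1912 + 0.4868i - 0.7251j - 0.448k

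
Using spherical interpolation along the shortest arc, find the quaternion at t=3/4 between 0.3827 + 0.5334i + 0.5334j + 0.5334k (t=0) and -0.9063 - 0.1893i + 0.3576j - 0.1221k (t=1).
0.8922 + 0.3328i - 0.131j + 0.2758k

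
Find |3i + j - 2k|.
√14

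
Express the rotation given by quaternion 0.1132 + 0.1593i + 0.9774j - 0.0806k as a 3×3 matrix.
[[-0.9236, 0.3296, 0.1956], [0.2932, 0.9363, -0.1936], [-0.247, -0.1215, -0.9614]]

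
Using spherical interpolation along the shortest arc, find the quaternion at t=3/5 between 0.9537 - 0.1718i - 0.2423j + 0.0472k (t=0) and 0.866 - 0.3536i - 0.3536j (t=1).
0.9072 - 0.2827i - 0.3111j + 0.019k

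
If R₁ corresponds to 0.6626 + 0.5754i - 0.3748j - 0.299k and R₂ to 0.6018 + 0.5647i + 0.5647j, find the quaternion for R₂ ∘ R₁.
0.2855 + 0.5516i + 0.3175j - 0.7165k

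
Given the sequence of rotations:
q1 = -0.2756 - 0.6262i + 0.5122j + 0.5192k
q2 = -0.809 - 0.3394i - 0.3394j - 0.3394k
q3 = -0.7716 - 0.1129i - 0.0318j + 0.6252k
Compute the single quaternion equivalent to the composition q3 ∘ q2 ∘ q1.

q2 · q1 = 0.3605 + 0.5978i + 0.0679j - 0.7129k
q3 · q2 · q1 = 0.2372 - 0.5217i + 0.2294j + 0.7868k
0.2372 - 0.5217i + 0.2294j + 0.7868k


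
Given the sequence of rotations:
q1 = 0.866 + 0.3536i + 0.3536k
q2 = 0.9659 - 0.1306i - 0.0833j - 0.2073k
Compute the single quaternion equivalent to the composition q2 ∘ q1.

q2 · q1 = 0.956 + 0.199i - 0.0993j + 0.1915k
0.956 + 0.199i - 0.0993j + 0.1915k


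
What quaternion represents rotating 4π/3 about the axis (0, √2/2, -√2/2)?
-0.5 + 0.6124j - 0.6124k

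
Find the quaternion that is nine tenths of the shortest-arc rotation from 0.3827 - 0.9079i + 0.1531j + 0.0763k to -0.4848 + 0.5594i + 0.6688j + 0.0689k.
0.4941 - 0.6245i - 0.6024j - 0.055k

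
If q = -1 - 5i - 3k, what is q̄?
-1 + 5i + 3k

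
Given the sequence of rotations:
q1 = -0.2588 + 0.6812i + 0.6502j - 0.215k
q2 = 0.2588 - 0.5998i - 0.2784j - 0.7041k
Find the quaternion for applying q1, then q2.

q2 · q1 = 0.3712 + 0.8492i - 0.3683j - 0.0738k
0.3712 + 0.8492i - 0.3683j - 0.0738k


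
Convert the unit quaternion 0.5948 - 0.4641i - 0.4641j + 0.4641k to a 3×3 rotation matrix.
[[0.1384, -0.1213, -0.9829], [0.9829, 0.1384, 0.1213], [0.1213, -0.9829, 0.1384]]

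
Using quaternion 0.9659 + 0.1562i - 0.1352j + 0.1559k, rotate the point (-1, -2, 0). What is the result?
(-0.228, -2.064, -0.829)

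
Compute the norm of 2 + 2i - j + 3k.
√18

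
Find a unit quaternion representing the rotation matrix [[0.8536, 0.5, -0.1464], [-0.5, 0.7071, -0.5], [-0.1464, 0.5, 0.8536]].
0.9239 + 0.2706i - 0.2706k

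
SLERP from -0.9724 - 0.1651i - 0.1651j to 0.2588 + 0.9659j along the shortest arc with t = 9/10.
-0.3658 - 0.0207i - 0.9304j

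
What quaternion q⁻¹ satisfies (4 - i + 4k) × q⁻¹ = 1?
0.1212 + 0.0303i - 0.1212k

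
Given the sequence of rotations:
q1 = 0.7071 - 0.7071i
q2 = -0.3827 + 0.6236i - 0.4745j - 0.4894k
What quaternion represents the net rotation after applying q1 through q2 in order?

q2 · q1 = 0.1703 + 0.7116i + 0.0105j - 0.6816k
0.1703 + 0.7116i + 0.0105j - 0.6816k


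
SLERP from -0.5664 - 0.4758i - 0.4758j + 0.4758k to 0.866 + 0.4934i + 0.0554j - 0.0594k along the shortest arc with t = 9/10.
-0.8523 - 0.5021i - 0.102j + 0.1056k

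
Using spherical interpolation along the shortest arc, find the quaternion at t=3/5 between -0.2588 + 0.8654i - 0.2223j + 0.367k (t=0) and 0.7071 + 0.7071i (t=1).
0.3652 + 0.9076i - 0.1073j + 0.1771k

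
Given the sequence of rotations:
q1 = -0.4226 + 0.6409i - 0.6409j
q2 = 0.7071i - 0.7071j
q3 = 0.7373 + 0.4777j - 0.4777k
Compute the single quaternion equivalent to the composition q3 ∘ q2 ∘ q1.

q2 · q1 = -0.9064 - 0.2988i + 0.2988j
q3 · q2 · q1 = -0.811 - 0.0776i - 0.0699j + 0.5757k
-0.811 - 0.0776i - 0.0699j + 0.5757k


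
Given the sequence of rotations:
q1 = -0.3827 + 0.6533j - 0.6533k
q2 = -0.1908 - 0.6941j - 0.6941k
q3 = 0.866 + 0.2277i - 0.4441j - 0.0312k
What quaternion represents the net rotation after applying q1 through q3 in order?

q2 · q1 = 0.073 + 0.9069i + 0.141j + 0.3903k
q3 · q2 · q1 = -0.0685 + 0.6331i - 0.0275j + 0.7706k
-0.0685 + 0.6331i - 0.0275j + 0.7706k


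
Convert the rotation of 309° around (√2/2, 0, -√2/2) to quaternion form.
-0.9026 + 0.3044i - 0.3044k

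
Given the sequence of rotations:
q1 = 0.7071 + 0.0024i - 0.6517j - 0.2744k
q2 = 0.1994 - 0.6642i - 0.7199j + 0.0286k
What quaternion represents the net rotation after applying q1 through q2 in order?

q2 · q1 = -0.3187 - 0.253i - 0.8212j + 0.4001k
-0.3187 - 0.253i - 0.8212j + 0.4001k


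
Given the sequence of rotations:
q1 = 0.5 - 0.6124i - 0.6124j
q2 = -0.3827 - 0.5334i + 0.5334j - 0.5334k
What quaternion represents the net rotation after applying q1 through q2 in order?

q2 · q1 = -0.1913 - 0.359i + 0.8277j + 0.3866k
-0.1913 - 0.359i + 0.8277j + 0.3866k


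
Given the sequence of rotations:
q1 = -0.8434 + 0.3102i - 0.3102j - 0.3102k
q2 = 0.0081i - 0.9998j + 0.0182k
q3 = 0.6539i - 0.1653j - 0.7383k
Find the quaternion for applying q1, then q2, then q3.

q2 · q1 = -0.307 + 0.309i + 0.8514j + 0.2923k
q3 · q2 · q1 = 0.1545 + 0.3795i - 0.3685j + 0.8345k
0.1545 + 0.3795i - 0.3685j + 0.8345k


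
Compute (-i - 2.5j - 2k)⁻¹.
0.0889i + 0.2222j + 0.1778k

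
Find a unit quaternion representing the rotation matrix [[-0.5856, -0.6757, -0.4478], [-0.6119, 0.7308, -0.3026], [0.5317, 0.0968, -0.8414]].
-0.2756 - 0.3623i + 0.8885j - 0.0579k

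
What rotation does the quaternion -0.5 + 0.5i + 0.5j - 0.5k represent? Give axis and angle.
axis = (√3/3, √3/3, -√3/3), θ = 4π/3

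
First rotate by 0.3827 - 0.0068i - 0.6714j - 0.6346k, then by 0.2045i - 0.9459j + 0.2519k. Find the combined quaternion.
-0.4738 + 0.8477i - 0.2339j - 0.0473k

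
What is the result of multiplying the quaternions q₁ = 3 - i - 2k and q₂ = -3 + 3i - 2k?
-10 + 12i - 8j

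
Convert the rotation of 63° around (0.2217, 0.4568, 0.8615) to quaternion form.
0.8526 + 0.1158i + 0.2387j + 0.4501k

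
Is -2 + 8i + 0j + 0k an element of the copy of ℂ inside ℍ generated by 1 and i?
Yes. The quaternion -2 + 8i has j- and k-coefficients y = z = 0, so it lies in the complex subalgebra spanned by 1 and i.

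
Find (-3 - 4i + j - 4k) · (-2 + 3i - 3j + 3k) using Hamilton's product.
33 - 10i + 7j + 8k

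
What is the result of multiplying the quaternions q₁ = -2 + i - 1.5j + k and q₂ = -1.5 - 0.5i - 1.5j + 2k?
-0.75 - 2i + 2.75j - 7.75k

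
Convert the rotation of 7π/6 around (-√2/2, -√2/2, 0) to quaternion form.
-0.2588 - 0.683i - 0.683j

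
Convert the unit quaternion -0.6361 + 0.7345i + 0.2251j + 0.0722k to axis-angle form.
axis = (0.9519, 0.2917, 0.0936), θ = 259°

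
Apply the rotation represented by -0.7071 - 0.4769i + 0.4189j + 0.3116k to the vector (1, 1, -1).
(1.386, -0.076, 1.037)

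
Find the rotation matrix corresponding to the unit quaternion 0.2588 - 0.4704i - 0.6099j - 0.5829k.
[[-0.4235, 0.8755, 0.2327], [0.2721, -0.1221, 0.9545], [0.8641, 0.4675, -0.1865]]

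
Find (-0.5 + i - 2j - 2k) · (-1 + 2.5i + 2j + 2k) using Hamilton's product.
6 - 2.25i - 6j + 8k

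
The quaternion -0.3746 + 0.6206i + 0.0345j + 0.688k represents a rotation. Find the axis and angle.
axis = (0.6693, 0.0372, 0.742), θ = 224°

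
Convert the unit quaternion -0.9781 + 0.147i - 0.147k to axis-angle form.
axis = (√2/2, 0, -√2/2), θ = 336°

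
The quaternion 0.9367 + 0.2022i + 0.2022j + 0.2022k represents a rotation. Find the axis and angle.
axis = (√3/3, √3/3, √3/3), θ = 41°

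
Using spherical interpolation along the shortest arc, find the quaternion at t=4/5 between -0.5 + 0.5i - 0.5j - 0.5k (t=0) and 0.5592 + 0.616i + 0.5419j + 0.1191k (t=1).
-0.6283 - 0.4164i - 0.6129j - 0.2371k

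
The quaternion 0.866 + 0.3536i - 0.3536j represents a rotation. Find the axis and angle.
axis = (√2/2, -√2/2, 0), θ = π/3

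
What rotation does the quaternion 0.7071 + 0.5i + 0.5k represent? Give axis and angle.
axis = (√2/2, 0, √2/2), θ = π/2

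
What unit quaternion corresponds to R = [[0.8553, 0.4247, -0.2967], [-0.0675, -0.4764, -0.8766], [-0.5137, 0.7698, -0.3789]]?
0.5 + 0.8232i + 0.1085j - 0.2461k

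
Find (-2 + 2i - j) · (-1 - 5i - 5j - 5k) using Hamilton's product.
7 + 13i + 21j - 5k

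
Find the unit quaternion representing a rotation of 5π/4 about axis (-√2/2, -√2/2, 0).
-0.3827 - 0.6533i - 0.6533j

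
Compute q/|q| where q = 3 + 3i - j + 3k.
0.5669 + 0.5669i - 0.189j + 0.5669k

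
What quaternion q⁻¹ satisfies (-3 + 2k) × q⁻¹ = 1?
-0.2308 - 0.1538k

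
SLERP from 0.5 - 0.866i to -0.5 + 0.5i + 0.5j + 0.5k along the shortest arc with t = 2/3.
0.54 - 0.6751i - 0.3554j - 0.3554k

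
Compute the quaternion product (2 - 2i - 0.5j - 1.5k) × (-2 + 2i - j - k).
-2 + 7i - 6j + 4k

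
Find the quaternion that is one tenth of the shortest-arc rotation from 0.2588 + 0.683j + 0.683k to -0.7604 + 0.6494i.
0.3554 - 0.0906i + 0.6578j + 0.6578k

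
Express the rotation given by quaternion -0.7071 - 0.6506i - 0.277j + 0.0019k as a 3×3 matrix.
[[0.8465, 0.3631, 0.3893], [0.3577, 0.1534, -0.9211], [-0.3942, 0.919, 0]]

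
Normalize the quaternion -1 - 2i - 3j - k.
-0.2582 - 0.5164i - 0.7746j - 0.2582k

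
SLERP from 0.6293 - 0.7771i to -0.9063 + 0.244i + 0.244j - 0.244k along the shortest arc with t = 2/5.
0.7882 - 0.5973i - 0.1048j + 0.1048k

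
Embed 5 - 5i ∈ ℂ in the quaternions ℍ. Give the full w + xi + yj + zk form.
5 - 5i + 0j + 0k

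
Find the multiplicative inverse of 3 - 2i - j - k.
0.2 + 0.1333i + 0.0667j + 0.0667k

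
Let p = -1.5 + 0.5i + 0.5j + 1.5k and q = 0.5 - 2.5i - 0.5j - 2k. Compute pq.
3.75 + 3.75i - 1.75j + 4.75k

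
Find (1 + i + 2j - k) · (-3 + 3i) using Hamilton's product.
-6 - 9j - 3k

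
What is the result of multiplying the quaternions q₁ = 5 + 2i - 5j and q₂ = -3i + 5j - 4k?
31 + 5i + 33j - 25k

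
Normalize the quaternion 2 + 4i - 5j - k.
0.2949 + 0.5898i - 0.7372j - 0.1474k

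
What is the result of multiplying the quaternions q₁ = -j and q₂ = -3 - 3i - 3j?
-3 + 3j - 3k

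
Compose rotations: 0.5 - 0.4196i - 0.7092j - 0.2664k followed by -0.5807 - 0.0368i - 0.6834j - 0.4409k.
-0.9079 + 0.0946i + 0.2453j - 0.3264k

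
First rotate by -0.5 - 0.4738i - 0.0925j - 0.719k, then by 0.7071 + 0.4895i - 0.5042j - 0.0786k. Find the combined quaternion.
-0.2248 - 0.2245i + 0.5759j - 0.7533k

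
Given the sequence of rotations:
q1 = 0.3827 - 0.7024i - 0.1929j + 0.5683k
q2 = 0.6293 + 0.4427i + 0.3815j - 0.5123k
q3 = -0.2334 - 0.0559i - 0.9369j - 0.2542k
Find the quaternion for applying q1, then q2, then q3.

q2 · q1 = 0.9165 - 0.1546i + 0.1329j + 0.3441k
q3 · q2 · q1 = -0.0106 - 0.3038i - 0.8312j - 0.4656k
-0.0106 - 0.3038i - 0.8312j - 0.4656k


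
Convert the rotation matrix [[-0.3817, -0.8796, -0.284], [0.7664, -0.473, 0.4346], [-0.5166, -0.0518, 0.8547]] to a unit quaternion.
0.5 - 0.2432i + 0.1163j + 0.823k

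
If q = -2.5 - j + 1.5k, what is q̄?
-2.5 + j - 1.5k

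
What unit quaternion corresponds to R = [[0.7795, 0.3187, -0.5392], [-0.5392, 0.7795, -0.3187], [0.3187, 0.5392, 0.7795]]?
0.9136 + 0.2348i - 0.2348j - 0.2348k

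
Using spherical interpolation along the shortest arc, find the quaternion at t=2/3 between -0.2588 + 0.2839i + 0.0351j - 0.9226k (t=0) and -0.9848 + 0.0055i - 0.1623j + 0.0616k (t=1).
-0.9137 + 0.1326i - 0.1155j - 0.3664k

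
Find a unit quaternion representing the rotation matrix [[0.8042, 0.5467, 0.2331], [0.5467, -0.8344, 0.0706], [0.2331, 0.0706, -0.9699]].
0.9498i + 0.2878j + 0.1227k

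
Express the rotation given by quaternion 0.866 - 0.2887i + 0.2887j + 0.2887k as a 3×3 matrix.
[[0.6666, -0.6667, 0.3333], [0.3333, 0.6666, 0.6667], [-0.6667, -0.3333, 0.6666]]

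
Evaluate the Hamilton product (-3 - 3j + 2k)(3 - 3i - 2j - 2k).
-11 + 19i - 9j + 3k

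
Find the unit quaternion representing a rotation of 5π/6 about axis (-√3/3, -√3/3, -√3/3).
0.2588 - 0.5577i - 0.5577j - 0.5577k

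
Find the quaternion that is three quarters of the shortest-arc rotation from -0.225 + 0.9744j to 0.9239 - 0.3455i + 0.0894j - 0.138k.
-0.9044 + 0.3082i + 0.2683j + 0.1231k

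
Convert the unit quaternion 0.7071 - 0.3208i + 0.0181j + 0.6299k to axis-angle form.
axis = (-0.4537, 0.0256, 0.8908), θ = π/2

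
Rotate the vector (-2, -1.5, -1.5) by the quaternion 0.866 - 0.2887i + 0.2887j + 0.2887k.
(-0.833, -2.667, 0.834)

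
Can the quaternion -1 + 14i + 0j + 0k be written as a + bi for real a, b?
Yes. The quaternion -1 + 14i has j- and k-coefficients y = z = 0, so it lies in the complex subalgebra spanned by 1 and i.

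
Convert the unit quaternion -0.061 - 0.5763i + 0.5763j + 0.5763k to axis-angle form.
axis = (-√3/3, √3/3, √3/3), θ = 187°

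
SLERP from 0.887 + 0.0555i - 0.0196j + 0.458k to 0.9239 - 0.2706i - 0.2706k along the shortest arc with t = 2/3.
0.9848 - 0.172i - 0.0072j - 0.0233k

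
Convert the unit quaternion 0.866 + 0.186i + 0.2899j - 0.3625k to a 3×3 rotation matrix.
[[0.5691, 0.7357, 0.3673], [-0.52, 0.668, -0.5323], [-0.637, 0.112, 0.7627]]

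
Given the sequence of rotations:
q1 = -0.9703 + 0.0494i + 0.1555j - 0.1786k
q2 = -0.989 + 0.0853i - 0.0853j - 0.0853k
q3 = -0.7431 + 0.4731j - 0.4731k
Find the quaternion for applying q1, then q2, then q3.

q2 · q1 = 0.9534 - 0.1031i - 0.06j + 0.2769k
q3 · q2 · q1 = -0.5491 + 0.1792i + 0.5444j - 0.608k
-0.5491 + 0.1792i + 0.5444j - 0.608k


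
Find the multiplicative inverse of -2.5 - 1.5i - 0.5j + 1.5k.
-0.2273 + 0.1364i + 0.0455j - 0.1364k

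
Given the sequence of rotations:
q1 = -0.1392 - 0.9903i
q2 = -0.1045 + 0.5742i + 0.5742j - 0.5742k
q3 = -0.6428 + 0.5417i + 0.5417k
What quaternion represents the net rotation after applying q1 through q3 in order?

q2 · q1 = 0.5832 + 0.0236i + 0.4887j + 0.6486k
q3 · q2 · q1 = -0.739 + 0.036i - 0.6527j + 0.1637k
-0.739 + 0.036i - 0.6527j + 0.1637k


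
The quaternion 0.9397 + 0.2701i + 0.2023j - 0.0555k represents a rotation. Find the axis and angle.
axis = (0.7898, 0.5915, -0.1623), θ = 40°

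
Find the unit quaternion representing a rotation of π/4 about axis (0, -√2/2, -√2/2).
0.9239 - 0.2706j - 0.2706k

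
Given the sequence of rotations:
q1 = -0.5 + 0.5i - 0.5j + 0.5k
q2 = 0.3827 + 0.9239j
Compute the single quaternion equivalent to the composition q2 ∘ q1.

q2 · q1 = 0.2706 + 0.6533i - 0.6533j - 0.2706k
0.2706 + 0.6533i - 0.6533j - 0.2706k


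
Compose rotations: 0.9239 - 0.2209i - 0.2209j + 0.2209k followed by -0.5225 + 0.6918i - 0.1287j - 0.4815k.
-0.252 + 0.6198i - 0.0499j - 0.7415k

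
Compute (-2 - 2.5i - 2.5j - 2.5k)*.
-2 + 2.5i + 2.5j + 2.5k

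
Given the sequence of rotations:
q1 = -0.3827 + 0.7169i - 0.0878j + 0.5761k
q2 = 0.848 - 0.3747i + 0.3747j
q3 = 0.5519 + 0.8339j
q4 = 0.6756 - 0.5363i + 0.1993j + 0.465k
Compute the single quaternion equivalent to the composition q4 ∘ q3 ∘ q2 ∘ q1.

q2 · q1 = -0.023 + 0.9672i - 0.002j + 0.2528k
q3 · q2 · q1 = -0.011 + 0.7446i - 0.0203j - 0.667k
q4 · q3 · q2 · q1 = 0.7061 + 0.3855i - 0.0274j - 0.5933k
0.7061 + 0.3855i - 0.0274j - 0.5933k


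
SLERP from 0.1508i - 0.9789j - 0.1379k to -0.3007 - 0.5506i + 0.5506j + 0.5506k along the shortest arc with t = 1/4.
0.0832 + 0.2711i - 0.9228j - 0.2609k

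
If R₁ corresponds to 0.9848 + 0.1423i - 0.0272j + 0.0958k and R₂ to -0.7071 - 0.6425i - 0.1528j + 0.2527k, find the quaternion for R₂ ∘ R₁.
-0.6333 - 0.7411i - 0.0337j + 0.2203k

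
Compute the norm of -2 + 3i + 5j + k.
√39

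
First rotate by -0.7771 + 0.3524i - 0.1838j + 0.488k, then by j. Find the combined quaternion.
0.1838 + 0.488i - 0.7771j - 0.3524k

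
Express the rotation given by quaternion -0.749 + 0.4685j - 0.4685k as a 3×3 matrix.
[[0.122, -0.7018, -0.7018], [0.7018, 0.561, -0.439], [0.7018, -0.439, 0.561]]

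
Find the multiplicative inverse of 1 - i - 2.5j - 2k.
0.0816 + 0.0816i + 0.2041j + 0.1633k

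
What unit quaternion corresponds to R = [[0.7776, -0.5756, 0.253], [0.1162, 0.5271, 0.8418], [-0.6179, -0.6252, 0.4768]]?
0.8339 - 0.4398i + 0.2611j + 0.2074k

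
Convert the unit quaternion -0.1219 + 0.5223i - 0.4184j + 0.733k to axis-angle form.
axis = (0.5262, -0.4215, 0.7385), θ = 194°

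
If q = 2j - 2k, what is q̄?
-2j + 2k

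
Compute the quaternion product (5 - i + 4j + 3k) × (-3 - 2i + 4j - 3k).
-24 - 31i - j - 20k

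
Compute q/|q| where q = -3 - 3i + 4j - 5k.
-0.3906 - 0.3906i + 0.5208j - 0.6509k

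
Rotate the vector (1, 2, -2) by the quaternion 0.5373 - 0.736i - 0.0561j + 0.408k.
(1.271, -1.802, -2.034)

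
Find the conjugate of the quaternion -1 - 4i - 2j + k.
-1 + 4i + 2j - k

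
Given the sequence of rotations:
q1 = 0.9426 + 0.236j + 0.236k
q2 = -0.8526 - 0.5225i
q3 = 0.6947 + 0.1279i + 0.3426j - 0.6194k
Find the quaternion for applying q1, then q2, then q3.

q2 · q1 = -0.8037 - 0.4925i - 0.0779j - 0.3245k
q3 · q2 · q1 = -0.6696 - 0.6044i + 0.0171j + 0.4311k
-0.6696 - 0.6044i + 0.0171j + 0.4311k


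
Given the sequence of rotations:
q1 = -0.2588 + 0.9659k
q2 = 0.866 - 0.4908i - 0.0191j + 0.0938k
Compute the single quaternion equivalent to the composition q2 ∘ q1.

q2 · q1 = -0.3147 + 0.1086i + 0.479j + 0.8122k
-0.3147 + 0.1086i + 0.479j + 0.8122k


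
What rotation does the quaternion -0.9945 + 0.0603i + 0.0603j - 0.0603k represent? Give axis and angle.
axis = (√3/3, √3/3, -√3/3), θ = 348°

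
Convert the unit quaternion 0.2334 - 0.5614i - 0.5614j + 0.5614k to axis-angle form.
axis = (-√3/3, -√3/3, √3/3), θ = 153°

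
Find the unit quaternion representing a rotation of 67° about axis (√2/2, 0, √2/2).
0.8339 + 0.3903i + 0.3903k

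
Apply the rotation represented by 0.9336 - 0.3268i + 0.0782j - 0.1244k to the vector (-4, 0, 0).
(-3.827, 1.134, 0.259)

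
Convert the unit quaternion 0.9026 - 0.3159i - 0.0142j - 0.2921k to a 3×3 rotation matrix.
[[0.829, 0.5363, 0.1589], [-0.5183, 0.6298, 0.5786], [0.2102, -0.562, 0.8]]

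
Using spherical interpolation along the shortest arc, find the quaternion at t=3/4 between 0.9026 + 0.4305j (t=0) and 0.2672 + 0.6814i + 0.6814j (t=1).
0.4827 + 0.5526i + 0.6795j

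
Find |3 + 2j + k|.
√14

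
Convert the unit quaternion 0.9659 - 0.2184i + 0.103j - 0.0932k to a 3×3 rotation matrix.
[[0.9614, 0.1351, 0.2397], [-0.225, 0.8872, 0.4027], [-0.1583, -0.4411, 0.8834]]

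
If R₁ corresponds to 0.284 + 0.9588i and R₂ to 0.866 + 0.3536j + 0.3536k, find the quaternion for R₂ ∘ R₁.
0.2459 + 0.8303i + 0.4395j - 0.2386k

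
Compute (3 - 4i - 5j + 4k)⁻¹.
0.0455 + 0.0606i + 0.0758j - 0.0606k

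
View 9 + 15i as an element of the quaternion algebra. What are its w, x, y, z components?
9 + 15i + 0j + 0k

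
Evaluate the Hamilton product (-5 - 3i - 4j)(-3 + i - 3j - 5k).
6 + 24i + 12j + 38k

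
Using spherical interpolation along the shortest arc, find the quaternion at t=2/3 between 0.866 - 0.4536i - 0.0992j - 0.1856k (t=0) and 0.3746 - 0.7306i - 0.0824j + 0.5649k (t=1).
0.6084 - 0.7096i - 0.0986j + 0.3416k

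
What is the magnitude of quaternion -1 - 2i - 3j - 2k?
√18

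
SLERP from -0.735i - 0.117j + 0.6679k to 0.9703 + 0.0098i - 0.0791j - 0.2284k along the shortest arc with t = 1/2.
-0.6397 - 0.491i - 0.025j + 0.5909k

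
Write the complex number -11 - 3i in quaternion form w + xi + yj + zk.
-11 - 3i + 0j + 0k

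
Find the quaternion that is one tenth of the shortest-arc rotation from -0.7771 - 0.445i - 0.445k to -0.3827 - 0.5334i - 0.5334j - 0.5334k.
-0.7517 - 0.4645i - 0.0578j - 0.4645k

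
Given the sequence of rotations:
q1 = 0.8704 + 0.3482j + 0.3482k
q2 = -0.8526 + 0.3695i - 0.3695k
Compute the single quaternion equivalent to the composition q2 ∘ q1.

q2 · q1 = -0.6134 + 0.4503i - 0.4255j - 0.4898k
-0.6134 + 0.4503i - 0.4255j - 0.4898k


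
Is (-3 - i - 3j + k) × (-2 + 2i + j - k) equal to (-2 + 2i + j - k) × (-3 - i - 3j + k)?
No: pq = 12 - 2i + 4j + 6k ≠ 12 - 6i + 2j - 4k = qp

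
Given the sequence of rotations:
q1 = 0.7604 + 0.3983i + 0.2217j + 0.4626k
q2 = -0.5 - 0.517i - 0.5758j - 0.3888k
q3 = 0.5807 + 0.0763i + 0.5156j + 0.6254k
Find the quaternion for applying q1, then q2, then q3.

q2 · q1 = 0.1332 - 0.7724i - 0.4644j - 0.4122k
q3 · q2 · q1 = 0.6335 - 0.3605i - 0.6526j + 0.2068k
0.6335 - 0.3605i - 0.6526j + 0.2068k


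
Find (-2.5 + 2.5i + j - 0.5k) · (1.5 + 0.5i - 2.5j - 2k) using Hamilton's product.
-3.5 - 0.75i + 12.5j - 2.5k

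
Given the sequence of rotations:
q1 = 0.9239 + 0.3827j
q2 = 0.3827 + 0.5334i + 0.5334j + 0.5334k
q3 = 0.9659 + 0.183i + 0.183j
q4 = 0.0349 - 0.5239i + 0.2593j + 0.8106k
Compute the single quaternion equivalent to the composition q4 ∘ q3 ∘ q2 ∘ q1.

q2 · q1 = 0.1494 + 0.2887i + 0.6393j + 0.6969k
q3 · q2 · q1 = -0.0255 + 0.4337i + 0.5173j + 0.7373k
q4 · q3 · q2 · q1 = -0.5055 - 0.1996i + 0.7493j - 0.3784k
-0.5055 - 0.1996i + 0.7493j - 0.3784k


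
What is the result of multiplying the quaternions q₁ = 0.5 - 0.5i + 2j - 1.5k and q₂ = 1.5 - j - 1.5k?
0.5 - 5.25i + 1.75j - 2.5k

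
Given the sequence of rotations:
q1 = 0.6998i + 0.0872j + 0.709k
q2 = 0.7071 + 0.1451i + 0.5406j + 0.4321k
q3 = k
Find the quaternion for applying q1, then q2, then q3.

q2 · q1 = -0.455 + 0.8404i + 0.2612j + 0.1357k
q3 · q2 · q1 = -0.1357 - 0.2612i + 0.8404j - 0.455k
-0.1357 - 0.2612i + 0.8404j - 0.455k


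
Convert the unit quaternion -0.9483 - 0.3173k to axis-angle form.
axis = (0, 0, -1), θ = 323°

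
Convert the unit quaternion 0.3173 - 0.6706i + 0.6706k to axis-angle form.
axis = (-√2/2, 0, √2/2), θ = 143°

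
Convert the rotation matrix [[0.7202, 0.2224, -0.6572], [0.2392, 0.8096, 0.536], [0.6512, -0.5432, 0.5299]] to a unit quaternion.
0.8746 - 0.3085i - 0.374j + 0.0048k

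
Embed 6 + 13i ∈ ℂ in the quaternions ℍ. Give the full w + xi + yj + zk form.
6 + 13i + 0j + 0k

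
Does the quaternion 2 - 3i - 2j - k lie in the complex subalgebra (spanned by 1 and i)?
No. The quaternion 2 - 3i - 2j - k has j-coefficient y = -2 and k-coefficient z = -1, not both zero, so it does not lie in the complex subalgebra spanned by 1 and i.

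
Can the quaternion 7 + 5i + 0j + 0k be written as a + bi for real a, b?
Yes. The quaternion 7 + 5i has j- and k-coefficients y = z = 0, so it lies in the complex subalgebra spanned by 1 and i.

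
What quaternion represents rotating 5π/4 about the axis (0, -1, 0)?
-0.3827 - 0.9239j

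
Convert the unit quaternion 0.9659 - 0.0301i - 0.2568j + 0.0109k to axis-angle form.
axis = (-0.1163, -0.9923, 0.0421), θ = π/6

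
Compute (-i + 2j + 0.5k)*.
i - 2j - 0.5k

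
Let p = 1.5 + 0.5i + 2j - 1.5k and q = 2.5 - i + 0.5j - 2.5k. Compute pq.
-0.5 - 4.5i + 8.5j - 5.25k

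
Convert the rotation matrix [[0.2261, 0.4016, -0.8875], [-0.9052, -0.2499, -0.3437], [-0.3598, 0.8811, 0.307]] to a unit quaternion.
0.5664 + 0.5406i - 0.2329j - 0.5768k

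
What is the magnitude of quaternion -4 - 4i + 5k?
√57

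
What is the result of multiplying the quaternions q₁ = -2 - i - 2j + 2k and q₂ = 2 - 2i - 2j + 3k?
-16 - j - 4k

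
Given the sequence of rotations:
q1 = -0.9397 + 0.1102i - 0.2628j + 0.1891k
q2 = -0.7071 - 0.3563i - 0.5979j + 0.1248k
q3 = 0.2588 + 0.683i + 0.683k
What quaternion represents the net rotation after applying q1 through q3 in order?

q2 · q1 = 0.523 + 0.1766i + 0.8288j - 0.0915k
q3 · q2 · q1 = 0.0772 - 0.1632i + 0.3976j + 0.8996k
0.0772 - 0.1632i + 0.3976j + 0.8996k


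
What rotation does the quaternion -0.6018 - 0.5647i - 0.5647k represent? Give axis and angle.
axis = (-√2/2, 0, -√2/2), θ = 254°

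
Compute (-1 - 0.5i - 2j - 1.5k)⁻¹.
-0.1333 + 0.0667i + 0.2667j + 0.2k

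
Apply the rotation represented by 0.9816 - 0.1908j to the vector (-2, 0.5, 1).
(-2.229, 0.5, 0.178)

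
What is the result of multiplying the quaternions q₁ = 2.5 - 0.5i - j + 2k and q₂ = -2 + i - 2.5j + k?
-9 + 7.5i - 1.75j + 0.75k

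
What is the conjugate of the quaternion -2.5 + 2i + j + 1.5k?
-2.5 - 2i - j - 1.5k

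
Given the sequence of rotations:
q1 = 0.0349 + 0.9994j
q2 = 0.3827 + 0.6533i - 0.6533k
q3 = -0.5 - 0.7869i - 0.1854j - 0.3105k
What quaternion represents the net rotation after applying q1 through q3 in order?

q2 · q1 = 0.0134 + 0.6757i + 0.3825j + 0.6301k
q3 · q2 · q1 = 0.7916 - 0.3464i + 0.0923j - 0.4949k
0.7916 - 0.3464i + 0.0923j - 0.4949k


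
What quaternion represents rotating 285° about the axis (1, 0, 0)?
-0.7934 + 0.6088i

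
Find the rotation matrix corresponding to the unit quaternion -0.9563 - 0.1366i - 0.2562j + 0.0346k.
[[0.8663, 0.1362, 0.4806], [0.0038, 0.9603, -0.279], [-0.4995, 0.2435, 0.8314]]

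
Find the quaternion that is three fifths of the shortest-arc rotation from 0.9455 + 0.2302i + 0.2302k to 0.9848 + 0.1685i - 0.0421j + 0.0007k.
0.9761 + 0.1946i - 0.0254j + 0.0933k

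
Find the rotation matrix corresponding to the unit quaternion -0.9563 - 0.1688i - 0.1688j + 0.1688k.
[[0.886, 0.3798, 0.2659], [-0.2659, 0.886, -0.3798], [-0.3798, 0.2659, 0.886]]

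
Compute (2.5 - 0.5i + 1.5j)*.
2.5 + 0.5i - 1.5j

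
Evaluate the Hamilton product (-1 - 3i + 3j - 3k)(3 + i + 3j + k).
-6 + 2i + 6j - 22k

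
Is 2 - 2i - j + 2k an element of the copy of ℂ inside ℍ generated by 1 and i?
No. The quaternion 2 - 2i - j + 2k has j-coefficient y = -1 and k-coefficient z = 2, not both zero, so it does not lie in the complex subalgebra spanned by 1 and i.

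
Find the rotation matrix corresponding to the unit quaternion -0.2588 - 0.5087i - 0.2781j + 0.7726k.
[[-0.3485, 0.6828, -0.6421], [-0.117, -0.7114, -0.693], [-0.93, -0.1664, 0.3278]]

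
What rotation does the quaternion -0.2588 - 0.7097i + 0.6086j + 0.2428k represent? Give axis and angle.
axis = (-0.7347, 0.6301, 0.2514), θ = 7π/6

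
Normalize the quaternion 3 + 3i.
0.7071 + 0.7071i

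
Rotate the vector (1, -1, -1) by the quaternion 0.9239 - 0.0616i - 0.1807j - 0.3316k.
(0.373, -1.597, -0.558)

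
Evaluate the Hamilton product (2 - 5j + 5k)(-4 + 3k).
-23 - 15i + 20j - 14k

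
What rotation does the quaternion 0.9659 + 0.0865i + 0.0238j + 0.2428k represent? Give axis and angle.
axis = (0.3342, 0.0919, 0.938), θ = π/6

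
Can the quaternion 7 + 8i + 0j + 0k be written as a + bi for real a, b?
Yes. The quaternion 7 + 8i has j- and k-coefficients y = z = 0, so it lies in the complex subalgebra spanned by 1 and i.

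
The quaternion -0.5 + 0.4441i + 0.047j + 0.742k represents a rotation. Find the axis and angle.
axis = (0.5128, 0.0543, 0.8568), θ = 4π/3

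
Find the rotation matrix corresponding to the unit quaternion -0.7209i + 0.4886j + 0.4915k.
[[0.0394, -0.7045, -0.7086], [-0.7045, -0.5225, 0.4803], [-0.7086, 0.4803, -0.5169]]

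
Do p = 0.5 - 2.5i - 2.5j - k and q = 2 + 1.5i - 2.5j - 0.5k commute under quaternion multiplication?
No: pq = -2 - 5.5i - 9j + 7.75k ≠ -2 - 3i - 3.5j - 12.25k = qp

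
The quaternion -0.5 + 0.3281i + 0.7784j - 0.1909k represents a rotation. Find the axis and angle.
axis = (0.3789, 0.8988, -0.2204), θ = 4π/3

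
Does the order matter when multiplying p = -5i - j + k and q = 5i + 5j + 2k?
Yes: pq = 28 - 7i + 15j - 20k ≠ 28 + 7i - 15j + 20k = qp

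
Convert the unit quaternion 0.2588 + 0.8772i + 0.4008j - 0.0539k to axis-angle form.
axis = (0.9081, 0.4149, -0.0558), θ = 5π/6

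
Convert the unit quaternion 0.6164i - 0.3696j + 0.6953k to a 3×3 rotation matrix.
[[-0.2401, -0.4556, 0.8572], [-0.4556, -0.7268, -0.514], [0.8572, -0.514, -0.0331]]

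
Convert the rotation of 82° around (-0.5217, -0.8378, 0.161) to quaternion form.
0.7547 - 0.3423i - 0.5496j + 0.1056k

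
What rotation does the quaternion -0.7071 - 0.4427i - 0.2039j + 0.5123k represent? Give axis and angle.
axis = (-0.6261, -0.2884, 0.7245), θ = 3π/2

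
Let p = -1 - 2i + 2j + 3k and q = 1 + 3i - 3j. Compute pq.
11 + 4i + 14j + 3k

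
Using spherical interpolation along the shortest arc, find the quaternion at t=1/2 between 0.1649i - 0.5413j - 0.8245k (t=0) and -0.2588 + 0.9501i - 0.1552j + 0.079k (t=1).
-0.1688 + 0.7272i - 0.4542j - 0.4862k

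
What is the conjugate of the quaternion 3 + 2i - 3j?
3 - 2i + 3j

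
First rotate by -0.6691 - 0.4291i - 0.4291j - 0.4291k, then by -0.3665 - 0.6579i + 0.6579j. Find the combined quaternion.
0.2452 + 0.3152i - 0.5652j + 0.7219k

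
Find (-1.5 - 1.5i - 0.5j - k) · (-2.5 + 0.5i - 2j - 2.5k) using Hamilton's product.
1 + 2.25i + 9.5k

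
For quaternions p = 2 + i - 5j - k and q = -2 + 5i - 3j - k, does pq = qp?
No: pq = -25 + 10i + 22k ≠ -25 + 6i + 8j - 22k = qp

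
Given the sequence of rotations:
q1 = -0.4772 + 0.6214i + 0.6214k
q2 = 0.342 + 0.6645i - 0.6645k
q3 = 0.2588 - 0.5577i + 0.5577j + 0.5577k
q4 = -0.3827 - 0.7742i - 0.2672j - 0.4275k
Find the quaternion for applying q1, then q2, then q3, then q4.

q2 · q1 = -0.1632 - 0.1046i - 0.8258j + 0.5296k
q3 · q2 · q1 = 0.0646 + 0.8199i - 0.0677j + 0.5649k
q4 · q3 · q2 · q1 = 0.8334 - 0.5437i + 0.0955j + 0.0277k
0.8334 - 0.5437i + 0.0955j + 0.0277k


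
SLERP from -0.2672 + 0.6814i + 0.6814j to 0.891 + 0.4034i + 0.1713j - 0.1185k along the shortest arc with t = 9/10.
0.8243 + 0.4879i + 0.2632j - 0.1147k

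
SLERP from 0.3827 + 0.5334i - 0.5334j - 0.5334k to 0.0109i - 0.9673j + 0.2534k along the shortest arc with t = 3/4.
0.12 + 0.1764i - 0.976j + 0.0445k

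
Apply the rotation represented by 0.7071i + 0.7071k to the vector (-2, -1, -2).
(-2, 1, -2)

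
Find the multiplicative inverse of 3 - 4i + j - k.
0.1111 + 0.1481i - 0.037j + 0.037k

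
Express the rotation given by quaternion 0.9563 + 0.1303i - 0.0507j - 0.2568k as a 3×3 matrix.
[[0.863, 0.4779, -0.1639], [-0.5044, 0.8342, -0.2232], [0.03, 0.2753, 0.9609]]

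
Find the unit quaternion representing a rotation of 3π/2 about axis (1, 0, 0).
-0.7071 + 0.7071i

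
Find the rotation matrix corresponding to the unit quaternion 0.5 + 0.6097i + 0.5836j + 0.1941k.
[[0.2435, 0.5175, 0.8203], [0.9057, 0.1812, -0.3831], [-0.3469, 0.8363, -0.4246]]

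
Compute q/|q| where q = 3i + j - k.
0.9045i + 0.3015j - 0.3015k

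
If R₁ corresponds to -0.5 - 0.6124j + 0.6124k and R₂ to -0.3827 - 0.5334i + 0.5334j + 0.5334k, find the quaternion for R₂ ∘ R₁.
0.1913 + 0.92i + 0.2943j - 0.1744k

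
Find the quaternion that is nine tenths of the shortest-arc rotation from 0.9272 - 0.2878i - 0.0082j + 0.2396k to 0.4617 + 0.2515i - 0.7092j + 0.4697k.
0.5455 + 0.2004i - 0.6651j + 0.469k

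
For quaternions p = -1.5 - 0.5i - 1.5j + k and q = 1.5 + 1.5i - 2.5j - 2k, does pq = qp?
No: pq = -3.25 + 2.5i + 2j + 8k ≠ -3.25 - 8.5i + j + k = qp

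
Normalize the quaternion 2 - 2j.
0.7071 - 0.7071j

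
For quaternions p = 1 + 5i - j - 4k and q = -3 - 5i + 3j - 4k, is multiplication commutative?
No: pq = 9 - 4i + 46j + 18k ≠ 9 - 36i - 34j - 2k = qp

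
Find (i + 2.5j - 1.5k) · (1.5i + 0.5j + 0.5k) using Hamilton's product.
-2 + 2i - 2.75j - 3.25k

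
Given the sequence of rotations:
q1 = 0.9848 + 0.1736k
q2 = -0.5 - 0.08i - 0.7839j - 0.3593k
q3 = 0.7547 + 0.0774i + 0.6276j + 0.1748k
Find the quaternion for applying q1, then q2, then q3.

q2 · q1 = -0.43 - 0.2149i - 0.7581j - 0.4406k
q3 · q2 · q1 = 0.2449 - 0.3395i - 0.8455j - 0.3315k
0.2449 - 0.3395i - 0.8455j - 0.3315k


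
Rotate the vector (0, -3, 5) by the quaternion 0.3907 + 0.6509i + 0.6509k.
(5.763, -0.459, -0.763)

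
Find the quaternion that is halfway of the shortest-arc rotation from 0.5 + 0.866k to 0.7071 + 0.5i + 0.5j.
0.7337 + 0.3039i + 0.3039j + 0.5263k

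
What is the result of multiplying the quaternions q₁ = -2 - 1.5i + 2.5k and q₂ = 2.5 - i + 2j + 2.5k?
-12.75 - 6.75i - 2.75j - 1.75k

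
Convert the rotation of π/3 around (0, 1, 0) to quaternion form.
0.866 + 0.5j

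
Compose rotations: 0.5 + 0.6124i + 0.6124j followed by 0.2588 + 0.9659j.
-0.4621 + 0.1585i + 0.6414j - 0.5915k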